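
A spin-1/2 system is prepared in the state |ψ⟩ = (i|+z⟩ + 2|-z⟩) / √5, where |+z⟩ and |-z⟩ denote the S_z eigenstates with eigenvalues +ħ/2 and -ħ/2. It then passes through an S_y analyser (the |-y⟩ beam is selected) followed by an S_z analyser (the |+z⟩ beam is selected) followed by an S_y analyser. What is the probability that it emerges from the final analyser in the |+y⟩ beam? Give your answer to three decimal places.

0.225

First analyser (S_y): P(|-y⟩) = |⟨-y|ψ⟩|² = 9/10.
After stage 1 the state is |-y⟩; P(|+z⟩) = |⟨+z|-y⟩|² = 1/2.
After stage 2 the state is |+z⟩; P(|+y⟩) = |⟨+y|+z⟩|² = 1/2.
Joint probability = 9/10 × 1/2 × 1/2 = 0.225.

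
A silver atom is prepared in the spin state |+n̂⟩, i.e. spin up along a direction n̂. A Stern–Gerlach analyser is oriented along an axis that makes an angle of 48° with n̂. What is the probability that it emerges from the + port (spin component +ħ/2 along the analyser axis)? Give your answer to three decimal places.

For spin-½, the probability of finding spin-up along an axis at angle θ to the initial spin direction is cos²(θ/2); spin-down is sin²(θ/2).
θ = 48°, so P = cos²(24°) ≈ 0.835.

0.835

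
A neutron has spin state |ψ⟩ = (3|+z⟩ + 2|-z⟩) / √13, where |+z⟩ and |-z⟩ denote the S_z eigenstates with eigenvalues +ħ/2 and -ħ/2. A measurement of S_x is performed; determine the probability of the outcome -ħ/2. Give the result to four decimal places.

0.0385

|-x⟩ = (|+z⟩ - |-z⟩)/√2, so ⟨-x|ψ⟩ = (1) / (√2·√13).
P = |1|² / 26 = 1/26.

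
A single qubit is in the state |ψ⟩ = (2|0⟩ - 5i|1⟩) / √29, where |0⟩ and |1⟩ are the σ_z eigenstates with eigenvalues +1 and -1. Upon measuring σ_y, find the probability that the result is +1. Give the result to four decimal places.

|+y⟩ = (|0⟩ + i|1⟩)/√2, so ⟨+y|ψ⟩ = (-3) / (√2·√29).
P = |-3|² / 58 = 9/58.

0.1552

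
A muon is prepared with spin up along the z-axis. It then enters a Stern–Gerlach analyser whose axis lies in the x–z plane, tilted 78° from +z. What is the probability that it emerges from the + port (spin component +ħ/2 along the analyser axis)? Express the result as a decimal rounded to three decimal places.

0.604

For spin-½, the probability of finding spin-up along an axis at angle θ to the initial spin direction is cos²(θ/2); spin-down is sin²(θ/2).
θ = 78°, so P = cos²(39°) ≈ 0.604.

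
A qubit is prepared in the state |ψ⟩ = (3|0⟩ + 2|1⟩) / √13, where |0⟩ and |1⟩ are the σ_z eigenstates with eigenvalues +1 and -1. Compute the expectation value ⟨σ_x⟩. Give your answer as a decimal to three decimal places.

⟨σ_x⟩ = 2 Re(a* b)/(|a|²+|b|²) with a = 3, b = 2.
a* b = 6, so ⟨σ_x⟩ = 12/13.

0.923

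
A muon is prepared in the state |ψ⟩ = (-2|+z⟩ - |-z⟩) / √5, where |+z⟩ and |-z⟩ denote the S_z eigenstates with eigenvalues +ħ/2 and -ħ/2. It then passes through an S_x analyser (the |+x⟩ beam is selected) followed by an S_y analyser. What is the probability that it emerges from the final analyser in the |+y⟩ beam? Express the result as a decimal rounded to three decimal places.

0.450

First analyser (S_x): P(|+x⟩) = |⟨+x|ψ⟩|² = 9/10.
After stage 1 the state is |+x⟩; P(|+y⟩) = |⟨+y|+x⟩|² = 1/2.
Joint probability = 9/10 × 1/2 = 0.450.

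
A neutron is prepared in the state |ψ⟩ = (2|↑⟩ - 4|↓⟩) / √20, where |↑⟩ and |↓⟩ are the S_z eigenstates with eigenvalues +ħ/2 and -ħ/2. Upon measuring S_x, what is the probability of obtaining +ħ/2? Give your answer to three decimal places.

0.100

|+x⟩ = (|↑⟩ + |↓⟩)/√2, so ⟨+x|ψ⟩ = (-2) / (√2·√20).
P = |-2|² / 40 = 4/40.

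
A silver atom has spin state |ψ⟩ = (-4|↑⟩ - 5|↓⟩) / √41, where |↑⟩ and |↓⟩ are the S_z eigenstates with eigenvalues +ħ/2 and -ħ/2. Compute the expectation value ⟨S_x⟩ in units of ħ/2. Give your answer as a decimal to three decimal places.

⟨σ_x⟩ = 2 Re(a* b)/(|a|²+|b|²) with a = -4, b = -5.
a* b = 20, so ⟨σ_x⟩ = 40/41.
⟨S_x⟩ = (ħ/2)·⟨σ_x⟩.

0.976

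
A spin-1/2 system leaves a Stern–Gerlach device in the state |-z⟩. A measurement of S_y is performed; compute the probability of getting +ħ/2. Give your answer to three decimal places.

0.500

In the S_z basis, |-z⟩ = |-z⟩ and |+y⟩ = (|+z⟩ + i|-z⟩)/√2.
|⟨+y|-z⟩|² = 1/2.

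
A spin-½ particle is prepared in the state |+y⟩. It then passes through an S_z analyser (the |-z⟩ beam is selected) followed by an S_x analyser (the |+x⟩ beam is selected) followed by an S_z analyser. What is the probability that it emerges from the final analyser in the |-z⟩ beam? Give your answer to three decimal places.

First analyser (S_z): from |+y⟩, P(|-z⟩) = 1/2.
After stage 1 the state is |-z⟩; P(|+x⟩) = |⟨+x|-z⟩|² = 1/2.
After stage 2 the state is |+x⟩; P(|-z⟩) = |⟨-z|+x⟩|² = 1/2.
Joint probability = 1/2 × 1/2 × 1/2 = 0.125.

0.125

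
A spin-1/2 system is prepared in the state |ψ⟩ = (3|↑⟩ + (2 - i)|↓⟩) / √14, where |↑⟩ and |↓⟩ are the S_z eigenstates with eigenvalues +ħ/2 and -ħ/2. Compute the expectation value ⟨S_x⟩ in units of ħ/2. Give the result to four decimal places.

0.8571

⟨σ_x⟩ = 2 Re(a* b)/(|a|²+|b|²) with a = 3, b = (2 - i).
a* b = (6 - 3i), so ⟨σ_x⟩ = 12/14.
⟨S_x⟩ = (ħ/2)·⟨σ_x⟩.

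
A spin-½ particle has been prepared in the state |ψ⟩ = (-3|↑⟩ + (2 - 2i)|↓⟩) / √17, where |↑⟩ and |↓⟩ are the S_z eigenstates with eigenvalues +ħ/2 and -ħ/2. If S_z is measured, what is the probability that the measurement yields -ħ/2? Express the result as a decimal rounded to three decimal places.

The -ħ/2 outcome corresponds to |↓⟩. Its amplitude in |ψ⟩ is (2 - 2i)/√17.
P = |2 - 2i|² / 17 = 8/17.

0.471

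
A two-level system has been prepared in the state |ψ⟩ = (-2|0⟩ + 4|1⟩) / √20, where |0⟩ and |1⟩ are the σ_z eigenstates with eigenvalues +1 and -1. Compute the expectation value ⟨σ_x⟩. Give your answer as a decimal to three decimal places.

⟨σ_x⟩ = 2 Re(a* b)/(|a|²+|b|²) with a = -2, b = 4.
a* b = -8, so ⟨σ_x⟩ = -16/20.

-0.800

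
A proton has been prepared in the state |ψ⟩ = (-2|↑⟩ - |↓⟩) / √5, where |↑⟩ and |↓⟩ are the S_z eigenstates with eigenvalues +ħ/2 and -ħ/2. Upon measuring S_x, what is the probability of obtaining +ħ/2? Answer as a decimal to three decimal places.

0.900

|+x⟩ = (|↑⟩ + |↓⟩)/√2, so ⟨+x|ψ⟩ = (-3) / (√2·√5).
P = |-3|² / 10 = 9/10.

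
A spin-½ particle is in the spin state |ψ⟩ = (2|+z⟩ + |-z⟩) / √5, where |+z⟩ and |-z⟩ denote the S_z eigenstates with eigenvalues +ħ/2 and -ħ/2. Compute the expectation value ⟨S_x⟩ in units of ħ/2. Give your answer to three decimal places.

⟨σ_x⟩ = 2 Re(a* b)/(|a|²+|b|²) with a = 2, b = 1.
a* b = 2, so ⟨σ_x⟩ = 4/5.
⟨S_x⟩ = (ħ/2)·⟨σ_x⟩.

0.800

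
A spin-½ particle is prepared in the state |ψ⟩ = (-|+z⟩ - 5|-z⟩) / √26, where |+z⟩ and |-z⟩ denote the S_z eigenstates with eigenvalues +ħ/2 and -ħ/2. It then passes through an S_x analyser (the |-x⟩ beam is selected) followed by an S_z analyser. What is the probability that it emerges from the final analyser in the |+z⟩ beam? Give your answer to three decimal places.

First analyser (S_x): P(|-x⟩) = |⟨-x|ψ⟩|² = 16/52.
After stage 1 the state is |-x⟩; P(|+z⟩) = |⟨+z|-x⟩|² = 1/2.
Joint probability = 16/52 × 1/2 = 0.154.

0.154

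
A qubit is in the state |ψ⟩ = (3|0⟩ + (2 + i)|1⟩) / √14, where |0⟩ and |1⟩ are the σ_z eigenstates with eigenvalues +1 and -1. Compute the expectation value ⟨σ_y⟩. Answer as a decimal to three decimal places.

0.429

⟨σ_y⟩ = 2 Im(a* b)/(|a|²+|b|²) with a = 3, b = (2 + i).
a* b = (6 + 3i), so ⟨σ_y⟩ = 6/14.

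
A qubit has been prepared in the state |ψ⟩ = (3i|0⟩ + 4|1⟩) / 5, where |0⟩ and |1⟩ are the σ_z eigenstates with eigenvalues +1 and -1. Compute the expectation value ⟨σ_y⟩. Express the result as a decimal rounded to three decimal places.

⟨σ_y⟩ = 2 Im(a* b)/(|a|²+|b|²) with a = 3i, b = 4.
a* b = -12i, so ⟨σ_y⟩ = -24/25.

-0.960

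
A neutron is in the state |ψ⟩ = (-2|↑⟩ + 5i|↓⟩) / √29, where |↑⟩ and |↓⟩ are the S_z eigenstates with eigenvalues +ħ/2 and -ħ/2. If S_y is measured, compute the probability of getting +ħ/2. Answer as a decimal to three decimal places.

0.155

|+y⟩ = (|↑⟩ + i|↓⟩)/√2, so ⟨+y|ψ⟩ = (3) / (√2·√29).
P = |3|² / 58 = 9/58.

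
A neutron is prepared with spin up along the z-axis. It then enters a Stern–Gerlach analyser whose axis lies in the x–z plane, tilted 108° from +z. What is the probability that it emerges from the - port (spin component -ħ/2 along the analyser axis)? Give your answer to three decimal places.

0.655

For spin-½, the probability of finding spin-up along an axis at angle θ to the initial spin direction is cos²(θ/2); spin-down is sin²(θ/2).
θ = 108°, so P = sin²(54°) ≈ 0.655.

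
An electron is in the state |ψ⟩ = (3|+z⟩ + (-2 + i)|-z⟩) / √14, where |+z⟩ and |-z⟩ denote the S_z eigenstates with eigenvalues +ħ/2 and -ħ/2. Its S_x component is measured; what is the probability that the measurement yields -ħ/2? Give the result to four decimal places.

|-x⟩ = (|+z⟩ - |-z⟩)/√2, so ⟨-x|ψ⟩ = (5 - i) / (√2·√14).
P = |5 - i|² / 28 = 26/28.

0.9286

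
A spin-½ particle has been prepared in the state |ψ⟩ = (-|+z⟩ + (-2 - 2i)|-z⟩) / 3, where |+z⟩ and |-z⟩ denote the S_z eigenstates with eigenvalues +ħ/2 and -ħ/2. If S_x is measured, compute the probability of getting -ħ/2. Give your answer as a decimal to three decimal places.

|-x⟩ = (|+z⟩ - |-z⟩)/√2, so ⟨-x|ψ⟩ = (1 + 2i) / (√2·3).
P = |1 + 2i|² / 18 = 5/18.

0.278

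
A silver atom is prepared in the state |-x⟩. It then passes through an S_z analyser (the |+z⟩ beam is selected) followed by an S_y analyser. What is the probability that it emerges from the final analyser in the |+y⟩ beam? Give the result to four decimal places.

First analyser (S_z): from |-x⟩, P(|+z⟩) = 1/2.
After stage 1 the state is |+z⟩; P(|+y⟩) = |⟨+y|+z⟩|² = 1/2.
Joint probability = 1/2 × 1/2 = 0.2500.

0.2500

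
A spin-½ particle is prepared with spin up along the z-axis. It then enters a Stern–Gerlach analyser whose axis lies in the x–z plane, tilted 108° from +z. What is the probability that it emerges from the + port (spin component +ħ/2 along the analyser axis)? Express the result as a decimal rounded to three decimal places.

For spin-½, the probability of finding spin-up along an axis at angle θ to the initial spin direction is cos²(θ/2); spin-down is sin²(θ/2).
θ = 108°, so P = cos²(54°) ≈ 0.345.

0.345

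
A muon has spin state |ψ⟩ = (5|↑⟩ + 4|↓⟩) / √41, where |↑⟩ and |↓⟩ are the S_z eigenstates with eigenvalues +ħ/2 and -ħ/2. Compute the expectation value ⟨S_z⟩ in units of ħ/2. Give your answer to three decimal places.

⟨σ_z⟩ = |a|² - |b|² divided by |a|²+|b|², with a, b the |↑⟩, |↓⟩ amplitudes.
= (25 - 16)/41 = 9/41.
⟨S_z⟩ = (ħ/2)·⟨σ_z⟩.

0.220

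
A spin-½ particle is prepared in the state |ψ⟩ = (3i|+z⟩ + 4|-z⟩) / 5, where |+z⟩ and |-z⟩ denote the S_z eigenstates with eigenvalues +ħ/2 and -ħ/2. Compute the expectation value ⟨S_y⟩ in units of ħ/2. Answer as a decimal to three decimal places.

⟨σ_y⟩ = 2 Im(a* b)/(|a|²+|b|²) with a = 3i, b = 4.
a* b = -12i, so ⟨σ_y⟩ = -24/25.
⟨S_y⟩ = (ħ/2)·⟨σ_y⟩.

-0.960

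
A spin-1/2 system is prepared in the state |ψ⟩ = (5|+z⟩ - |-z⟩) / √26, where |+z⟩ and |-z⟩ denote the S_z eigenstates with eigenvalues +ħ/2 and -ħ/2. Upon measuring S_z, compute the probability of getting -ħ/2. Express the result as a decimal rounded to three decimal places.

The -ħ/2 outcome corresponds to |-z⟩. Its amplitude in |ψ⟩ is -1/√26.
P = |-1|² / 26 = 1/26.

0.038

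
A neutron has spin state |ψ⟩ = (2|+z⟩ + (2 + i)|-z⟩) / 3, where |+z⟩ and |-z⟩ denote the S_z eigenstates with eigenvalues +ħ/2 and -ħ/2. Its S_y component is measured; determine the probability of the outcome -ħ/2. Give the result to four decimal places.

|-y⟩ = (|+z⟩ - i|-z⟩)/√2, so ⟨-y|ψ⟩ = (1 + 2i) / (√2·3).
P = |1 + 2i|² / 18 = 5/18.

0.2778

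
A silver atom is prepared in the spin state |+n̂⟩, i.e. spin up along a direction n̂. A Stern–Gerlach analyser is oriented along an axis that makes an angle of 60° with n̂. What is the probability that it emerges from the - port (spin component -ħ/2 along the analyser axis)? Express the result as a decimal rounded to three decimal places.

0.250

For spin-½, the probability of finding spin-up along an axis at angle θ to the initial spin direction is cos²(θ/2); spin-down is sin²(θ/2).
θ = 60°, so P = sin²(30°) ≈ 0.250.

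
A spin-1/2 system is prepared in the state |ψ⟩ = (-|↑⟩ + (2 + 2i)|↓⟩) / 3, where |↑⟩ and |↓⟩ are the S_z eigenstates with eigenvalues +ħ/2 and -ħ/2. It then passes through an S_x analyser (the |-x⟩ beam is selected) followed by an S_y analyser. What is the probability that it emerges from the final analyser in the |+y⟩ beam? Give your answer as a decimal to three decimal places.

First analyser (S_x): P(|-x⟩) = |⟨-x|ψ⟩|² = 13/18.
After stage 1 the state is |-x⟩; P(|+y⟩) = |⟨+y|-x⟩|² = 1/2.
Joint probability = 13/18 × 1/2 = 0.361.

0.361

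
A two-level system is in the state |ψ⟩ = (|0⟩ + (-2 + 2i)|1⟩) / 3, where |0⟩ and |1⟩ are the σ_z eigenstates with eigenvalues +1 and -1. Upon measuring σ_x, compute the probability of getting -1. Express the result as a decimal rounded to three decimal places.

|-x⟩ = (|0⟩ - |1⟩)/√2, so ⟨-x|ψ⟩ = (3 - 2i) / (√2·3).
P = |3 - 2i|² / 18 = 13/18.

0.722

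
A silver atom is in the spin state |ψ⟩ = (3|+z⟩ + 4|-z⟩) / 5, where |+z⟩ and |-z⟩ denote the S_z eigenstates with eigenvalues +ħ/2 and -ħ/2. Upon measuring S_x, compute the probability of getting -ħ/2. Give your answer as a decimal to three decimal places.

0.020

|-x⟩ = (|+z⟩ - |-z⟩)/√2, so ⟨-x|ψ⟩ = (-1) / (√2·5).
P = |-1|² / 50 = 1/50.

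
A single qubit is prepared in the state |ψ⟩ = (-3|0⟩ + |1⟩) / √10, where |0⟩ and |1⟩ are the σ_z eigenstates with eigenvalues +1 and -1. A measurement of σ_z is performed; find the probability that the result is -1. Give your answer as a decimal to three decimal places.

The -1 outcome corresponds to |1⟩. Its amplitude in |ψ⟩ is 1/√10.
P = |1|² / 10 = 1/10.

0.100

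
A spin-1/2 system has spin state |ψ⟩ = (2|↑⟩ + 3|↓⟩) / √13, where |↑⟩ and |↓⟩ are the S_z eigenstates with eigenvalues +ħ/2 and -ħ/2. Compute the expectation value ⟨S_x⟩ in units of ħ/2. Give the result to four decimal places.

0.9231

⟨σ_x⟩ = 2 Re(a* b)/(|a|²+|b|²) with a = 2, b = 3.
a* b = 6, so ⟨σ_x⟩ = 12/13.
⟨S_x⟩ = (ħ/2)·⟨σ_x⟩.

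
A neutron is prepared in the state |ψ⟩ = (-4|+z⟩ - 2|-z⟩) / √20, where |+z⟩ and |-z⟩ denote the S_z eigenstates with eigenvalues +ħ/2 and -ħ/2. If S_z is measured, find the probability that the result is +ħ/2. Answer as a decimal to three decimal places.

The +ħ/2 outcome corresponds to |+z⟩. Its amplitude in |ψ⟩ is -4/√20.
P = |-4|² / 20 = 16/20.

0.800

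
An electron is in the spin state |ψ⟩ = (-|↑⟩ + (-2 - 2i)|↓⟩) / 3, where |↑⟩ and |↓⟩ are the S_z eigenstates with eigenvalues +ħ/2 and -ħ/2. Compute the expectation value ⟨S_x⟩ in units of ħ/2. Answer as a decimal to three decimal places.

⟨σ_x⟩ = 2 Re(a* b)/(|a|²+|b|²) with a = -1, b = (-2 - 2i).
a* b = (2 + 2i), so ⟨σ_x⟩ = 4/9.
⟨S_x⟩ = (ħ/2)·⟨σ_x⟩.

0.444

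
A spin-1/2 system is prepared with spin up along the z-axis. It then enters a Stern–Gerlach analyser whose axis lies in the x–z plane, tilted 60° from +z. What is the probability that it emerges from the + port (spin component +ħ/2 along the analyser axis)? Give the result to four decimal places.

For spin-½, the probability of finding spin-up along an axis at angle θ to the initial spin direction is cos²(θ/2); spin-down is sin²(θ/2).
θ = 60°, so P = cos²(30°) ≈ 0.7500.

0.7500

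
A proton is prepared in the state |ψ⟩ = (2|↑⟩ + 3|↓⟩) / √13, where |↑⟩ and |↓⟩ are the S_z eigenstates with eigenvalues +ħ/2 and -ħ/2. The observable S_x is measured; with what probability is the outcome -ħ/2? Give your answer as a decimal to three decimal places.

|-x⟩ = (|↑⟩ - |↓⟩)/√2, so ⟨-x|ψ⟩ = (-1) / (√2·√13).
P = |-1|² / 26 = 1/26.

0.038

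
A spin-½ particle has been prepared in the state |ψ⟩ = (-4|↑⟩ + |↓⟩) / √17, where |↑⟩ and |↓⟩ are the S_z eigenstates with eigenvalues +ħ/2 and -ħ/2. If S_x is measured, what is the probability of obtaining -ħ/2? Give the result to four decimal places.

|-x⟩ = (|↑⟩ - |↓⟩)/√2, so ⟨-x|ψ⟩ = (-5) / (√2·√17).
P = |-5|² / 34 = 25/34.

0.7353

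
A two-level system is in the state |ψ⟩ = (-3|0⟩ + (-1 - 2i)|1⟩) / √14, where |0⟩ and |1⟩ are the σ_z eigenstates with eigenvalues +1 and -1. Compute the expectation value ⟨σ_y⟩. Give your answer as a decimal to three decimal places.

0.857

⟨σ_y⟩ = 2 Im(a* b)/(|a|²+|b|²) with a = -3, b = (-1 - 2i).
a* b = (3 + 6i), so ⟨σ_y⟩ = 12/14.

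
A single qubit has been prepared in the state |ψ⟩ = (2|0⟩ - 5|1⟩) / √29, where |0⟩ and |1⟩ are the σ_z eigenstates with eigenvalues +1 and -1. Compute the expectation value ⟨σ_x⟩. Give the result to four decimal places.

-0.6897

⟨σ_x⟩ = 2 Re(a* b)/(|a|²+|b|²) with a = 2, b = -5.
a* b = -10, so ⟨σ_x⟩ = -20/29.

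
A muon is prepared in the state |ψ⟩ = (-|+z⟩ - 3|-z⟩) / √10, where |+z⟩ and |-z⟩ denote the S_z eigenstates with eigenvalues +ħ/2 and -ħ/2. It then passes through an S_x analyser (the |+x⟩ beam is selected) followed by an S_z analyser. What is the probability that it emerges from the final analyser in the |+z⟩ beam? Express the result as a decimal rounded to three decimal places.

First analyser (S_x): P(|+x⟩) = |⟨+x|ψ⟩|² = 16/20.
After stage 1 the state is |+x⟩; P(|+z⟩) = |⟨+z|+x⟩|² = 1/2.
Joint probability = 16/20 × 1/2 = 0.400.

0.400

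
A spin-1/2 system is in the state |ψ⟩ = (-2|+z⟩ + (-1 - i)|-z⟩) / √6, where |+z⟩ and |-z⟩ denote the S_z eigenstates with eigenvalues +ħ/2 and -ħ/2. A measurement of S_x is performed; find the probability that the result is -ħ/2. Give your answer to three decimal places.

|-x⟩ = (|+z⟩ - |-z⟩)/√2, so ⟨-x|ψ⟩ = (-1 + i) / (√2·√6).
P = |-1 + i|² / 12 = 2/12.

0.167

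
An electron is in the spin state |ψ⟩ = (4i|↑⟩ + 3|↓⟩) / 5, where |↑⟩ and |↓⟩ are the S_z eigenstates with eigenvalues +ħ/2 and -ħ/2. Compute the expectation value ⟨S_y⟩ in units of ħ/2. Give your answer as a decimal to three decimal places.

⟨σ_y⟩ = 2 Im(a* b)/(|a|²+|b|²) with a = 4i, b = 3.
a* b = -12i, so ⟨σ_y⟩ = -24/25.
⟨S_y⟩ = (ħ/2)·⟨σ_y⟩.

-0.960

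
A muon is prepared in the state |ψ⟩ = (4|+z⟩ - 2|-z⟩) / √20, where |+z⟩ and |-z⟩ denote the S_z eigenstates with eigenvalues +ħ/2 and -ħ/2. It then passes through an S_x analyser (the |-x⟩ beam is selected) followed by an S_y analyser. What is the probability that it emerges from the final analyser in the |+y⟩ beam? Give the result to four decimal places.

0.4500

First analyser (S_x): P(|-x⟩) = |⟨-x|ψ⟩|² = 36/40.
After stage 1 the state is |-x⟩; P(|+y⟩) = |⟨+y|-x⟩|² = 1/2.
Joint probability = 36/40 × 1/2 = 0.4500.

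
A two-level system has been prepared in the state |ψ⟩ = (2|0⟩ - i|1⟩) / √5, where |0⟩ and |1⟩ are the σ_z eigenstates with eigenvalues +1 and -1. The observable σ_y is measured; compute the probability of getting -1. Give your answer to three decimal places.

|-y⟩ = (|0⟩ - i|1⟩)/√2, so ⟨-y|ψ⟩ = (3) / (√2·√5).
P = |3|² / 10 = 9/10.

0.900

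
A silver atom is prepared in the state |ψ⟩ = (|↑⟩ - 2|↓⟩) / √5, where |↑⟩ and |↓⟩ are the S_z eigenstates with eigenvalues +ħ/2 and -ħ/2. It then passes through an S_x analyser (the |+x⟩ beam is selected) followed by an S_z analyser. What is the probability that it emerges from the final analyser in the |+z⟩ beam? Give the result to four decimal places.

First analyser (S_x): P(|+x⟩) = |⟨+x|ψ⟩|² = 1/10.
After stage 1 the state is |+x⟩; P(|+z⟩) = |⟨+z|+x⟩|² = 1/2.
Joint probability = 1/10 × 1/2 = 0.0500.

0.0500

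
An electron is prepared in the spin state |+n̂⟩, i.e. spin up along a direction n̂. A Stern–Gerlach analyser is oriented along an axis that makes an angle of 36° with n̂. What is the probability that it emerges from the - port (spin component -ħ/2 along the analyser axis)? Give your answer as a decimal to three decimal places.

0.095

For spin-½, the probability of finding spin-up along an axis at angle θ to the initial spin direction is cos²(θ/2); spin-down is sin²(θ/2).
θ = 36°, so P = sin²(18°) ≈ 0.095.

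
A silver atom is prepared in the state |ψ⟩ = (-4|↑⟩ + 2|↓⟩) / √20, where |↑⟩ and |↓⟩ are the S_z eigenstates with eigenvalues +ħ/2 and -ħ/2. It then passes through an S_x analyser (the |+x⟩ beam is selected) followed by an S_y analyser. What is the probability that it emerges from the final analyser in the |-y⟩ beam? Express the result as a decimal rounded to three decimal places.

0.050

First analyser (S_x): P(|+x⟩) = |⟨+x|ψ⟩|² = 4/40.
After stage 1 the state is |+x⟩; P(|-y⟩) = |⟨-y|+x⟩|² = 1/2.
Joint probability = 4/40 × 1/2 = 0.050.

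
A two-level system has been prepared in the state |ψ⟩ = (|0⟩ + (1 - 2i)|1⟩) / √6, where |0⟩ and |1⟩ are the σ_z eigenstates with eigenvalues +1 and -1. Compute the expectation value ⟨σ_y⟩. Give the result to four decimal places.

-0.6667

⟨σ_y⟩ = 2 Im(a* b)/(|a|²+|b|²) with a = 1, b = (1 - 2i).
a* b = (1 - 2i), so ⟨σ_y⟩ = -4/6.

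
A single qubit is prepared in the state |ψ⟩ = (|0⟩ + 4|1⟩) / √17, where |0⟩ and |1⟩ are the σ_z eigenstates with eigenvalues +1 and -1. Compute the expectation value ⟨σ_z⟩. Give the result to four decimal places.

-0.8824

⟨σ_z⟩ = |a|² - |b|² divided by |a|²+|b|², with a, b the |0⟩, |1⟩ amplitudes.
= (1 - 16)/17 = -15/17.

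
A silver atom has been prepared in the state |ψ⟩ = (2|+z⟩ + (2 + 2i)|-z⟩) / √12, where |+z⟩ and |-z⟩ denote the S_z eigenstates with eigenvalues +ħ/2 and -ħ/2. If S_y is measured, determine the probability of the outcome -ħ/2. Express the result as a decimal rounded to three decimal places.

0.167

|-y⟩ = (|+z⟩ - i|-z⟩)/√2, so ⟨-y|ψ⟩ = (2i) / (√2·√12).
P = |2i|² / 24 = 4/24.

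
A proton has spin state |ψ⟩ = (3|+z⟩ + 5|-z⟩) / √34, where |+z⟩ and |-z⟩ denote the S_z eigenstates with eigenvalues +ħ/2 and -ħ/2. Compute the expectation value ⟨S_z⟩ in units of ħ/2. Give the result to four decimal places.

-0.4706

⟨σ_z⟩ = |a|² - |b|² divided by |a|²+|b|², with a, b the |+z⟩, |-z⟩ amplitudes.
= (9 - 25)/34 = -16/34.
⟨S_z⟩ = (ħ/2)·⟨σ_z⟩.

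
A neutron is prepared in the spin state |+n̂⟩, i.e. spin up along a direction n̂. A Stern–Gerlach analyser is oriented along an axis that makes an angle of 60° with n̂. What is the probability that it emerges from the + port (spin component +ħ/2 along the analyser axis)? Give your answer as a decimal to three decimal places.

For spin-½, the probability of finding spin-up along an axis at angle θ to the initial spin direction is cos²(θ/2); spin-down is sin²(θ/2).
θ = 60°, so P = cos²(30°) ≈ 0.750.

0.750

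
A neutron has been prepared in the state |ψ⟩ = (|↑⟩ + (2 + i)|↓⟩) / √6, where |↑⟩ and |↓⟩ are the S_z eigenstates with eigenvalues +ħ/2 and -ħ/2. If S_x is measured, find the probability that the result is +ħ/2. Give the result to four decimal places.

0.8333

|+x⟩ = (|↑⟩ + |↓⟩)/√2, so ⟨+x|ψ⟩ = (3 + i) / (√2·√6).
P = |3 + i|² / 12 = 10/12.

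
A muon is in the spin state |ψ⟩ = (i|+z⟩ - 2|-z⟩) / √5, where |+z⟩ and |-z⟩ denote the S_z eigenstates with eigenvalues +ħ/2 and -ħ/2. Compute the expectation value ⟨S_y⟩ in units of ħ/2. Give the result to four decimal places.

0.8000

⟨σ_y⟩ = 2 Im(a* b)/(|a|²+|b|²) with a = i, b = -2.
a* b = 2i, so ⟨σ_y⟩ = 4/5.
⟨S_y⟩ = (ħ/2)·⟨σ_y⟩.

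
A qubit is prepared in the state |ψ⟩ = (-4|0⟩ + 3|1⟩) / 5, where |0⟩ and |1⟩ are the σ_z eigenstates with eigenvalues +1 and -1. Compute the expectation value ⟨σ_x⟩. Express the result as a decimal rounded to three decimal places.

⟨σ_x⟩ = 2 Re(a* b)/(|a|²+|b|²) with a = -4, b = 3.
a* b = -12, so ⟨σ_x⟩ = -24/25.

-0.960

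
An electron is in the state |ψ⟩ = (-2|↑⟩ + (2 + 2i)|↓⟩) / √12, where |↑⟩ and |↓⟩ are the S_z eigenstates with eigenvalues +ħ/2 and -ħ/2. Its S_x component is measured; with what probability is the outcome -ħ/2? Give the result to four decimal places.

0.8333

|-x⟩ = (|↑⟩ - |↓⟩)/√2, so ⟨-x|ψ⟩ = (-4 - 2i) / (√2·√12).
P = |-4 - 2i|² / 24 = 20/24.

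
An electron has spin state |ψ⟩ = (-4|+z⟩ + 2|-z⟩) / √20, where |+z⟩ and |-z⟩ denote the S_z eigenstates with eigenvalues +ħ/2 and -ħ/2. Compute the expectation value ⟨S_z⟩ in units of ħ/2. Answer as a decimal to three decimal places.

⟨σ_z⟩ = |a|² - |b|² divided by |a|²+|b|², with a, b the |+z⟩, |-z⟩ amplitudes.
= (16 - 4)/20 = 12/20.
⟨S_z⟩ = (ħ/2)·⟨σ_z⟩.

0.600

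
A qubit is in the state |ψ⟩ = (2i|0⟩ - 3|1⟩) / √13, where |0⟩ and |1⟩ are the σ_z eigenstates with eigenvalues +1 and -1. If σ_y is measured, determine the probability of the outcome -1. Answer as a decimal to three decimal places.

0.038

|-y⟩ = (|0⟩ - i|1⟩)/√2, so ⟨-y|ψ⟩ = (-i) / (√2·√13).
P = |-i|² / 26 = 1/26.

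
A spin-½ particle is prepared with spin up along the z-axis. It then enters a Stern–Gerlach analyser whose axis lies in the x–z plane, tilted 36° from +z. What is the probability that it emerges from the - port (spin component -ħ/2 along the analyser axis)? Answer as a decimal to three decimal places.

0.095

For spin-½, the probability of finding spin-up along an axis at angle θ to the initial spin direction is cos²(θ/2); spin-down is sin²(θ/2).
θ = 36°, so P = sin²(18°) ≈ 0.095.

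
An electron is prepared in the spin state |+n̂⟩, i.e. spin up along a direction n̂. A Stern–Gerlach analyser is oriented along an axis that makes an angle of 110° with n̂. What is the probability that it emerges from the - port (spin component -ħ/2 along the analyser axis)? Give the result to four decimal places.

0.6710

For spin-½, the probability of finding spin-up along an axis at angle θ to the initial spin direction is cos²(θ/2); spin-down is sin²(θ/2).
θ = 110°, so P = sin²(55°) ≈ 0.6710.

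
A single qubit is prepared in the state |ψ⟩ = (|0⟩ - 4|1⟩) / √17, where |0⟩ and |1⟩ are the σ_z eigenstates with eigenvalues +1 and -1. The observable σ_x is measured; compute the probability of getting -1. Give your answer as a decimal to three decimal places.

|-x⟩ = (|0⟩ - |1⟩)/√2, so ⟨-x|ψ⟩ = (5) / (√2·√17).
P = |5|² / 34 = 25/34.

0.735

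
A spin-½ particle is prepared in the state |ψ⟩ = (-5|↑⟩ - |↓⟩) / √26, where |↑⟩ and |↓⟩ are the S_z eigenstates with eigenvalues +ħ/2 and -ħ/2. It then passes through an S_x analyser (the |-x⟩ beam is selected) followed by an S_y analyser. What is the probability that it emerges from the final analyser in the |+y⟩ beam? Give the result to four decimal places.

0.1538

First analyser (S_x): P(|-x⟩) = |⟨-x|ψ⟩|² = 16/52.
After stage 1 the state is |-x⟩; P(|+y⟩) = |⟨+y|-x⟩|² = 1/2.
Joint probability = 16/52 × 1/2 = 0.1538.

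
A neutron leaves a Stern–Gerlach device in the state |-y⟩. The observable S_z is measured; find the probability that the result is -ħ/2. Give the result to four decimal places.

In the S_z basis, |-y⟩ = (|+z⟩ - i|-z⟩)/√2 and |-z⟩ = |-z⟩.
|⟨-z|-y⟩|² = 1/2.

0.5000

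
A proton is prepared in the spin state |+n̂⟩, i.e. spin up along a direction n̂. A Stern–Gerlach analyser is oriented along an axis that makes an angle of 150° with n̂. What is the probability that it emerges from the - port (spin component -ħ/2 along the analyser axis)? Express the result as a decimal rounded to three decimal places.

0.933

For spin-½, the probability of finding spin-up along an axis at angle θ to the initial spin direction is cos²(θ/2); spin-down is sin²(θ/2).
θ = 150°, so P = sin²(75°) ≈ 0.933.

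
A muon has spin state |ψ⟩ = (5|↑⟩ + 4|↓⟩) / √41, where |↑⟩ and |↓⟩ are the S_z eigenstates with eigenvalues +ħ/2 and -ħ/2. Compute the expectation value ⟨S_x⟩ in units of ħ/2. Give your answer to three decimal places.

0.976

⟨σ_x⟩ = 2 Re(a* b)/(|a|²+|b|²) with a = 5, b = 4.
a* b = 20, so ⟨σ_x⟩ = 40/41.
⟨S_x⟩ = (ħ/2)·⟨σ_x⟩.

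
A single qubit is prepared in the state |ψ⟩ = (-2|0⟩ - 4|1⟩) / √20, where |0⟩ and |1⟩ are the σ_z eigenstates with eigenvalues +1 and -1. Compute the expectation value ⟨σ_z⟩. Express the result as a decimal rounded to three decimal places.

-0.600

⟨σ_z⟩ = |a|² - |b|² divided by |a|²+|b|², with a, b the |0⟩, |1⟩ amplitudes.
= (4 - 16)/20 = -12/20.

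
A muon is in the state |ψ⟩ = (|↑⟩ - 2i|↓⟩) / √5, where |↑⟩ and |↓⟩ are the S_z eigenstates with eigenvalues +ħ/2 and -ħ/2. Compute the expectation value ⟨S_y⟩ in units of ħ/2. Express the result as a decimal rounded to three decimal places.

⟨σ_y⟩ = 2 Im(a* b)/(|a|²+|b|²) with a = 1, b = -2i.
a* b = -2i, so ⟨σ_y⟩ = -4/5.
⟨S_y⟩ = (ħ/2)·⟨σ_y⟩.

-0.800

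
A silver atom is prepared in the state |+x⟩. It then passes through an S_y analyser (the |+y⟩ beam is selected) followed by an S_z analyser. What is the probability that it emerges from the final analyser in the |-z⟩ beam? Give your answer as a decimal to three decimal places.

0.250

First analyser (S_y): from |+x⟩, P(|+y⟩) = 1/2.
After stage 1 the state is |+y⟩; P(|-z⟩) = |⟨-z|+y⟩|² = 1/2.
Joint probability = 1/2 × 1/2 = 0.250.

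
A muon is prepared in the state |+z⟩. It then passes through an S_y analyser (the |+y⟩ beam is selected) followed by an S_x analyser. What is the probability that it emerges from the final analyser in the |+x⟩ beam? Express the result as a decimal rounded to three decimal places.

First analyser (S_y): from |+z⟩, P(|+y⟩) = 1/2.
After stage 1 the state is |+y⟩; P(|+x⟩) = |⟨+x|+y⟩|² = 1/2.
Joint probability = 1/2 × 1/2 = 0.250.

0.250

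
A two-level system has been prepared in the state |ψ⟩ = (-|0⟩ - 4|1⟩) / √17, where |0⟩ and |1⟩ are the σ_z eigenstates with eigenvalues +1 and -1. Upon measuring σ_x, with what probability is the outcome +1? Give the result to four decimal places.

0.7353

|+x⟩ = (|0⟩ + |1⟩)/√2, so ⟨+x|ψ⟩ = (-5) / (√2·√17).
P = |-5|² / 34 = 25/34.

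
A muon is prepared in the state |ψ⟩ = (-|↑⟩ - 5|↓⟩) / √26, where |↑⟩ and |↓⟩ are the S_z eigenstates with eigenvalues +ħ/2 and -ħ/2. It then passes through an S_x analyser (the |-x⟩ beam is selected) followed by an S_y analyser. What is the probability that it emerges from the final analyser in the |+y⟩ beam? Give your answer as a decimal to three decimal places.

0.154

First analyser (S_x): P(|-x⟩) = |⟨-x|ψ⟩|² = 16/52.
After stage 1 the state is |-x⟩; P(|+y⟩) = |⟨+y|-x⟩|² = 1/2.
Joint probability = 16/52 × 1/2 = 0.154.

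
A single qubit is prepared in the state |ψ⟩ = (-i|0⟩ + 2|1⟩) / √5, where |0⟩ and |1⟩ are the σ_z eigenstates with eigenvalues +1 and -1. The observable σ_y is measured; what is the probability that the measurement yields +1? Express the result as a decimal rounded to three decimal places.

0.900

|+y⟩ = (|0⟩ + i|1⟩)/√2, so ⟨+y|ψ⟩ = (-3i) / (√2·√5).
P = |-3i|² / 10 = 9/10.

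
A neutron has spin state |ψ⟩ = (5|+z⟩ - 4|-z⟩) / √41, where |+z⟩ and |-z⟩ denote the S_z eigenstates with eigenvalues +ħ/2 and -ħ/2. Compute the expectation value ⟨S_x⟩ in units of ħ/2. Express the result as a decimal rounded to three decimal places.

⟨σ_x⟩ = 2 Re(a* b)/(|a|²+|b|²) with a = 5, b = -4.
a* b = -20, so ⟨σ_x⟩ = -40/41.
⟨S_x⟩ = (ħ/2)·⟨σ_x⟩.

-0.976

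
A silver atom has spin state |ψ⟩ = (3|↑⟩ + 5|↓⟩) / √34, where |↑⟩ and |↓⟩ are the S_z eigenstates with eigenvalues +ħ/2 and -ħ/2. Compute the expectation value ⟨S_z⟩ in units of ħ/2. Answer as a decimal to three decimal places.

⟨σ_z⟩ = |a|² - |b|² divided by |a|²+|b|², with a, b the |↑⟩, |↓⟩ amplitudes.
= (9 - 25)/34 = -16/34.
⟨S_z⟩ = (ħ/2)·⟨σ_z⟩.

-0.471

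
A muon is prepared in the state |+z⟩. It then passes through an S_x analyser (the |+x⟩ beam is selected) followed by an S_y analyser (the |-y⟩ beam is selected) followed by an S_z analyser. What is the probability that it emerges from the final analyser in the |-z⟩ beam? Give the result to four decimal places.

0.1250

First analyser (S_x): from |+z⟩, P(|+x⟩) = 1/2.
After stage 1 the state is |+x⟩; P(|-y⟩) = |⟨-y|+x⟩|² = 1/2.
After stage 2 the state is |-y⟩; P(|-z⟩) = |⟨-z|-y⟩|² = 1/2.
Joint probability = 1/2 × 1/2 × 1/2 = 0.1250.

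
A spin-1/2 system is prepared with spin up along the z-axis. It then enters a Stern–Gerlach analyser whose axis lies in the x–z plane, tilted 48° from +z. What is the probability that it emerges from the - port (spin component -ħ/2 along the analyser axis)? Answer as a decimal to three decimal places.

For spin-½, the probability of finding spin-up along an axis at angle θ to the initial spin direction is cos²(θ/2); spin-down is sin²(θ/2).
θ = 48°, so P = sin²(24°) ≈ 0.165.

0.165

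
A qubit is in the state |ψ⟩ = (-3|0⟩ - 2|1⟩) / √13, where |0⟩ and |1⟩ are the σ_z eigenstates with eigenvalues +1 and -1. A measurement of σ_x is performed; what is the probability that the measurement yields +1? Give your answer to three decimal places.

0.962

|+x⟩ = (|0⟩ + |1⟩)/√2, so ⟨+x|ψ⟩ = (-5) / (√2·√13).
P = |-5|² / 26 = 25/26.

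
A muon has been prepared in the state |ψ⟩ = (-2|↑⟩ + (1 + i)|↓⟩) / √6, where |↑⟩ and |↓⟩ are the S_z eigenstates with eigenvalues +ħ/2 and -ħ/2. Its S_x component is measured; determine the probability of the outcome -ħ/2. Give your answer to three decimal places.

|-x⟩ = (|↑⟩ - |↓⟩)/√2, so ⟨-x|ψ⟩ = (-3 - i) / (√2·√6).
P = |-3 - i|² / 12 = 10/12.

0.833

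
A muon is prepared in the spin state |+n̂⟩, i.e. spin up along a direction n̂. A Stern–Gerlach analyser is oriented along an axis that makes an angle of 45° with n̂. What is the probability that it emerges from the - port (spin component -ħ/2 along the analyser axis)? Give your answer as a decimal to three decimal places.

0.146

For spin-½, the probability of finding spin-up along an axis at angle θ to the initial spin direction is cos²(θ/2); spin-down is sin²(θ/2).
θ = 45°, so P = sin²(22.5°) ≈ 0.146.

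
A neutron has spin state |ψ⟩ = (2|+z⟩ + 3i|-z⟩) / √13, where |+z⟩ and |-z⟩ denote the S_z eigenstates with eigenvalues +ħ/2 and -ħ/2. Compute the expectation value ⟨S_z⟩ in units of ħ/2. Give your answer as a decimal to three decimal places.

-0.385

⟨σ_z⟩ = |a|² - |b|² divided by |a|²+|b|², with a, b the |+z⟩, |-z⟩ amplitudes.
= (4 - 9)/13 = -5/13.
⟨S_z⟩ = (ħ/2)·⟨σ_z⟩.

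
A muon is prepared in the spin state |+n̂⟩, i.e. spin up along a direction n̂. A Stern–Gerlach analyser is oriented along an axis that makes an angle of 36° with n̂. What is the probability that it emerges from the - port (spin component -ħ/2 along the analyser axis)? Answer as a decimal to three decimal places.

For spin-½, the probability of finding spin-up along an axis at angle θ to the initial spin direction is cos²(θ/2); spin-down is sin²(θ/2).
θ = 36°, so P = sin²(18°) ≈ 0.095.

0.095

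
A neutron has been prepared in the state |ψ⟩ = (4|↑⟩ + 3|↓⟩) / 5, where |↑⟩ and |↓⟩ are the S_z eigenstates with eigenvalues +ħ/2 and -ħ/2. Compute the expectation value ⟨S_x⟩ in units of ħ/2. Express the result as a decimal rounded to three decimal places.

⟨σ_x⟩ = 2 Re(a* b)/(|a|²+|b|²) with a = 4, b = 3.
a* b = 12, so ⟨σ_x⟩ = 24/25.
⟨S_x⟩ = (ħ/2)·⟨σ_x⟩.

0.960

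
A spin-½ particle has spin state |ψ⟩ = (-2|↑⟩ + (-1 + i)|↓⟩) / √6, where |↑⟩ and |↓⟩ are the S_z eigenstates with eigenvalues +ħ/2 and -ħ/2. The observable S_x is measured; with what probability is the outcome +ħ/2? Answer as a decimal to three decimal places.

|+x⟩ = (|↑⟩ + |↓⟩)/√2, so ⟨+x|ψ⟩ = (-3 + i) / (√2·√6).
P = |-3 + i|² / 12 = 10/12.

0.833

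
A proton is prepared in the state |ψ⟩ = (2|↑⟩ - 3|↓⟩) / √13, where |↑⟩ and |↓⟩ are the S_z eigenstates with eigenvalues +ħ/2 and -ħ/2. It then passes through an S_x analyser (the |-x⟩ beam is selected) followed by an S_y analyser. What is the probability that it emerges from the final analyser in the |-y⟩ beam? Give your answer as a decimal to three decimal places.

0.481

First analyser (S_x): P(|-x⟩) = |⟨-x|ψ⟩|² = 25/26.
After stage 1 the state is |-x⟩; P(|-y⟩) = |⟨-y|-x⟩|² = 1/2.
Joint probability = 25/26 × 1/2 = 0.481.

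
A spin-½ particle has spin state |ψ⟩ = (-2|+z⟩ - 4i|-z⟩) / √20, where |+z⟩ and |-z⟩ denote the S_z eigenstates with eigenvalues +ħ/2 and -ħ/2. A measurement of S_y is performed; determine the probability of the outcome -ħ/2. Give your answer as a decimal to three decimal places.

0.100

|-y⟩ = (|+z⟩ - i|-z⟩)/√2, so ⟨-y|ψ⟩ = (2) / (√2·√20).
P = |2|² / 40 = 4/40.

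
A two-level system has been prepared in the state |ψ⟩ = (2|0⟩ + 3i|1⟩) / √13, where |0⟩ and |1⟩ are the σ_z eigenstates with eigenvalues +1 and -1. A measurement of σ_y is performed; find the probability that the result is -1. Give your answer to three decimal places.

0.038

|-y⟩ = (|0⟩ - i|1⟩)/√2, so ⟨-y|ψ⟩ = (-1) / (√2·√13).
P = |-1|² / 26 = 1/26.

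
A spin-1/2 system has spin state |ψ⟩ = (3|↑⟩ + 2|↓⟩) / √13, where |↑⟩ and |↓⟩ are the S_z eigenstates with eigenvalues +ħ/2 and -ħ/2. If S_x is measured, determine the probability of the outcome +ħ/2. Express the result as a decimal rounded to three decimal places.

|+x⟩ = (|↑⟩ + |↓⟩)/√2, so ⟨+x|ψ⟩ = (5) / (√2·√13).
P = |5|² / 26 = 25/26.

0.962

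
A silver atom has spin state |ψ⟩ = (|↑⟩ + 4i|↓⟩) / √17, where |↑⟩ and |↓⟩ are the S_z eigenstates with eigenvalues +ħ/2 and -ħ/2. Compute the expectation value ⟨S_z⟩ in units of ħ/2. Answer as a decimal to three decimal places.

-0.882

⟨σ_z⟩ = |a|² - |b|² divided by |a|²+|b|², with a, b the |↑⟩, |↓⟩ amplitudes.
= (1 - 16)/17 = -15/17.
⟨S_z⟩ = (ħ/2)·⟨σ_z⟩.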